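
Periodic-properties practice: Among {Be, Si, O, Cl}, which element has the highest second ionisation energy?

O

Consider each +1 ion: Be⁺ still has 1 valence electron; Si⁺ still has 3 valence electrons; O⁺ still has 5 valence electrons; Cl⁺ still has 6 valence electrons.
All are still removing valence electrons, so compare the +1 ions as you would atoms: IE_2 generally rises across a period (higher Z_eff) and falls down a group (larger shell), subject to the usual subshell exceptions.
Valence configurations: Be⁺ [He]2s¹, Si⁺ [Ne]3s²3p¹, O⁺ [He]2s²2p³, Cl⁺ [Ne]3s²3p⁴.
Tabulated IE_2 (kJ/mol): Be 1757, Si 1577, O 3388, Cl 2298.
Putting it together, IE_2: Si < Be < Cl < O.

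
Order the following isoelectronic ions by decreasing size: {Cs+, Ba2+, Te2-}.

All of these have 54 electrons, so size is governed by nuclear charge alone: the more protons, the stronger the pull on the same electron cloud, and the smaller the ion.
Nuclear charges: Ba2+ (Z=56), Cs+ (Z=55), Te2- (Z=52).
Largest to smallest: Te2- > Cs+ > Ba2+.

Te2-, Cs+, Ba2+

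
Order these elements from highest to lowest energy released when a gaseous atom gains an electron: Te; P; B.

Te, P, B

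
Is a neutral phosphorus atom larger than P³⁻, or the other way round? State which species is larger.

Forming P³⁻ adds 3 electrons to P. More electron–electron repulsion in the same shell, with unchanged nuclear charge, lets the cloud expand.
An anion is larger than its parent atom: P³⁻ > P.

P³⁻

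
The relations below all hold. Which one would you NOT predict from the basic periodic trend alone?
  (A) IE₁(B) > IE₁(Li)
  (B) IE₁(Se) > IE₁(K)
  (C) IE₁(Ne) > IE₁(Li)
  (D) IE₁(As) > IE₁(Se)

The general trend: first ionization energy increases across a period and decreases down a group.
(A) B (period 2, group 13) vs Li (period 2, group 1): the stated order agrees with the simple trend.
(B) Se (period 4, group 16) vs K (period 4, group 1): the stated order agrees with the simple trend.
(C) Ne (period 2, group 18) vs Li (period 2, group 1): the stated order agrees with the simple trend.
(D) As (period 4, group 15) vs Se (period 4, group 16): the stated order contradicts the simple trend.
The exception is (D): Se (4p⁴) ionizes more easily than half-filled As (4p³).

(D)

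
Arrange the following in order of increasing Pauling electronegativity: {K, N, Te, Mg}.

Atoms toward the upper right of the periodic table pull bonding electrons most strongly.
These span different periods and groups, so the two trends combine.
Mg > K: both effects reinforce here, so Mg is clearly the higher of the two.
Te > Mg: period and group pull opposite ways; the across-period shift dominates (2.10 vs 1.31).
N > Te: period and group pull opposite ways; the down-group shift dominates (3.04 vs 2.10).
For reference (Pauling): N 3.04, Mg 1.31, K 0.82, Te 2.10.
So from lowest to highest: K < Mg < Te < N.

K, Mg, Te, N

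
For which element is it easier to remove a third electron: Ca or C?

The third ionization energy removes an electron from the +2 ion. For each element: Ca²⁺ is the bare [Ar] core; C²⁺ still has 2 valence electrons.
Pulling an electron out of a noble-gas core costs far more than removing a remaining valence electron, so Ca sits at the high end of IE_3.
Approximate IE_3 values (kJ/mol): Ca 4912, C 4620.
So the third ionization energies run C < Ca.

C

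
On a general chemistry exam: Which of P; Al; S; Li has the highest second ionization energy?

After 1 electron has been removed, what remains? P⁺ still has 4 valence electrons; Al⁺ still has 2 valence electrons; S⁺ still has 5 valence electrons; Li⁺ is the bare [He] core.
Core electrons are held far more tightly than valence electrons, so Li tops the IE_2 order.
Valence configurations: P⁺ [Ne]3s²3p², Al⁺ [Ne]3s², S⁺ [Ne]3s²3p³.
Approximate IE_2 values (kJ/mol): P 1907, Al 1817, S 2252, Li 7298.
Overall IE_2 order: Al < P < S < Li.

Li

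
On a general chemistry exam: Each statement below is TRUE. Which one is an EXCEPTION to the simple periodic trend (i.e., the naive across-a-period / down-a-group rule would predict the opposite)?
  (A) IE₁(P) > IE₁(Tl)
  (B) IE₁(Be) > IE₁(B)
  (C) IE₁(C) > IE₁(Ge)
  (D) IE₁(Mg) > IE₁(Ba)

(B)

The general trend: first ionisation energy increases across a period and decreases down a group.
(A) P (period 3, group 15) vs Tl (period 6, group 13): the stated order agrees with the simple trend.
(B) Be (period 2, group 2) vs B (period 2, group 13): the stated order contradicts the simple trend.
(C) C (period 2, group 14) vs Ge (period 4, group 14): the stated order agrees with the simple trend.
(D) Mg (period 3, group 2) vs Ba (period 6, group 2): the stated order agrees with the simple trend.
The exception is (B): removing B's lone 2p electron is easier than breaking Be's filled 2s².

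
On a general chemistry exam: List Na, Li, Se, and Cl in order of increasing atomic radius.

Cl < Se < Li < Na

Li is in period 2, group 1; Na is in period 3, group 1; Cl is in period 3, group 17; Se is in period 4, group 16.
Radius decreases left→right (rising Z_eff, same n) and increases top→bottom (higher n).
These span different periods and groups, so the two trends combine.
Se > Cl: relative to Cl, both the across-period and down-group shifts push Se's atomic radius up.
Li > Se: period and group pull opposite ways; the across-period shift dominates (133 vs 116 pm).
Na > Li: they share group 1; the group trend gives Na the larger value.
For reference (pm): Li 133, Na 155, Cl 99, Se 116.
So from smallest to largest: Cl < Se < Li < Na.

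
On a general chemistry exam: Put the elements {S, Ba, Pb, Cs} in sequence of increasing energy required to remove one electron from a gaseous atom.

S is in period 3, group 16; Cs is in period 6, group 1; Ba is in period 6, group 2; Pb is in period 6, group 14.
IE₁ increases left→right with effective nuclear charge and decreases top→bottom as the valence shell moves farther out.
These span different periods and groups, so the two trends combine.
Ba > Cs: Ba lies to the right of Cs in period 6, so the across-period effect alone puts Ba higher.
Pb > Ba: Pb lies to the right of Ba in period 6, so the across-period effect alone puts Pb higher.
S > Pb: relative to Pb, both the across-period and down-group shifts push S's first ionization energy up.
Tabulated first ionization energy (kJ/mol): S 1000, Cs 376, Ba 503, Pb 716.
So from lowest to highest: Cs < Ba < Pb < S.

Cs < Ba < Pb < S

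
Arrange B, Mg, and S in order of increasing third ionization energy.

S < B < Mg

After 2 electrons have been removed, what remains? B²⁺ still has 1 valence electron; Mg²⁺ is the bare [Ne] core; S²⁺ still has 4 valence electrons.
Pulling an electron out of a noble-gas core costs far more than removing a remaining valence electron, so Mg sits at the high end of IE_3.
Valence configurations: B²⁺ [He]2s¹, S²⁺ [Ne]3s²3p².
Tabulated IE_3 (kJ/mol): B 3660, Mg 7733, S 3357.
Putting it together, IE_3: S < B < Mg.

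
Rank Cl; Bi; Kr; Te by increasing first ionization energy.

Bi < Te < Cl < Kr

Removing the outermost electron gets harder across a period and easier down a group.
Neither a single period nor a single group — weigh both effects.
Te > Bi: relative to Bi, both the across-period and down-group shifts push Te's first ionization energy up.
Cl > Te: relative to Te, both the across-period and down-group shifts push Cl's first ionization energy up.
Kr > Cl: the two effects oppose for this pair; the across-period effect wins (1351 vs 1251 kJ/mol).
Tabulated first ionization energy (kJ/mol): Cl 1251, Kr 1351, Te 869, Bi 703.
So from lowest to highest: Bi < Te < Cl < Kr.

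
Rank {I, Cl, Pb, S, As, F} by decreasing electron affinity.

Cl, F, I, S, As, Pb

F is in period 2, group 17; S is in period 3, group 16; Cl is in period 3, group 17; As is in period 4, group 15; I is in period 5, group 17; Pb is in period 6, group 14.
EA tends to increase across a period and decrease down a group, though the pattern is less regular than for IE or radius.
Neither a single period nor a single group — weigh both effects.
As > Pb: relative to Pb, both the across-period and down-group shifts push As's electron affinity up.
S > As: both effects reinforce here, so S is clearly the higher of the two.
I > S: period and group pull opposite ways; the across-period shift dominates (295 vs 200 kJ/mol).
F > I: F sits above I in group 17, so the down-group effect alone puts F higher.
Cl > F: this pair runs against the simple trend — see the exception note.
Note the exception: Cl has a higher electron affinity than F, contrary to the simple trend — F's small 2p subshell makes the incoming electron feel strong e⁻–e⁻ repulsion, so Cl actually releases more energy on gaining an electron.
Approximate values (kJ/mol): F 328, S 200, Cl 349, As 78, I 295, Pb 35.
So from highest to lowest: Cl > F > I > S > As > Pb.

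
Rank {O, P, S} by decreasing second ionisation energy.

O > S > P

After 1 electron has been removed, what remains? O⁺ still has 5 valence electrons; P⁺ still has 4 valence electrons; S⁺ still has 5 valence electrons.
All are still removing valence electrons, so compare the +1 ions as you would atoms: IE_2 generally rises across a period (higher Z_eff) and falls down a group (larger shell), subject to the usual subshell exceptions.
Valence configurations: O⁺ [He]2s²2p³, P⁺ [Ne]3s²3p², S⁺ [Ne]3s²3p³.
Approximate IE_2 values (kJ/mol): O 3388, P 1907, S 2252.
Overall IE_2 order: P < S < O.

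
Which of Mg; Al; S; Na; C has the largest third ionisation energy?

The third ionization energy removes an electron from the +2 ion. For each element: Mg²⁺ is the bare [Ne] core; Al²⁺ still has 1 valence electron; S²⁺ still has 4 valence electrons; Na²⁺ is already 1 electron into the core; C²⁺ still has 2 valence electrons.
Core electrons are held far more tightly than valence electrons, so Na and Mg top the IE_3 order.
Valence configurations: Al²⁺ [Ne]3s¹, S²⁺ [Ne]3s²3p², C²⁺ [He]2s².
Approximate IE_3 values (kJ/mol): Mg 7733, Al 2745, S 3357, Na 6910, C 4620.
So the third ionization energies run Al < S < C < Na < Mg.

Mg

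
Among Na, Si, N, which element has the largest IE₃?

Consider each +2 ion: Na²⁺ is already 1 electron into the core; Si²⁺ still has 2 valence electrons; N²⁺ still has 3 valence electrons.
Pulling an electron out of a noble-gas core costs far more than removing a remaining valence electron, so Na sits at the high end of IE_3.
Valence configurations: Si²⁺ [Ne]3s², N²⁺ [He]2s²2p¹.
Tabulated IE_3 (kJ/mol): Na 6910, Si 3232, N 4578.
Overall IE_3 order: Si < N < Na.

Na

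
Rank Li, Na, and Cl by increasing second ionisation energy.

IE_2 is the cost of taking one more electron from the +1 cation: Li⁺ is the bare [He] core; Na⁺ is the bare [Ne] core; Cl⁺ still has 6 valence electrons.
Pulling an electron out of a noble-gas core costs far more than removing a remaining valence electron, so Na and Li sit at the high end of IE_2.
The numbers (kJ/mol): Li 7298, Na 4562, Cl 2298.
Hence IE_2: Cl < Na < Li.

Cl, Na, Li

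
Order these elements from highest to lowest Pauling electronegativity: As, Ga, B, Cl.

B is in period 2, group 13; Cl is in period 3, group 17; Ga is in period 4, group 13; As is in period 4, group 15.
Smaller atoms with higher effective nuclear charge are more electronegative.
Neither a single period nor a single group — weigh both effects.
B > Ga: B sits above Ga in group 13, so the down-group effect alone puts B higher.
As > B: period and group pull opposite ways; the across-period shift dominates (2.18 vs 2.04).
Cl > As: both effects reinforce here, so Cl is clearly the higher of the two.
Tabulated electronegativity (Pauling): B 2.04, Cl 3.16, Ga 1.81, As 2.18.
So from highest to lowest: Cl > As > B > Ga.

Cl, As, B, Ga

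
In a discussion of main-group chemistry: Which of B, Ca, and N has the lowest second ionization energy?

Ca

Consider each +1 ion: B⁺ still has 2 valence electrons; Ca⁺ still has 1 valence electron; N⁺ still has 4 valence electrons.
All are still removing valence electrons, so compare the +1 ions as you would atoms: IE_2 generally rises across a period (higher Z_eff) and falls down a group (larger shell), subject to the usual subshell exceptions.
Valence configurations: B⁺ [He]2s², Ca⁺ [Ar]4s¹, N⁺ [He]2s²2p².
The numbers (kJ/mol): B 2427, Ca 1145, N 2856.
Putting it together, IE_2: Ca < B < N.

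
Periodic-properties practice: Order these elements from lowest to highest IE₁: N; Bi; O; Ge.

Bi < Ge < O < N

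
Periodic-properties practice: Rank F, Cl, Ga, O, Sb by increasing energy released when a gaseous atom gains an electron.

Ga < Sb < O < F < Cl

Adding an electron releases more energy for atoms nearer the top right (short of the noble gases).
Neither a single period nor a single group — weigh both effects.
Sb > Ga: the two effects oppose for this pair; the across-period effect wins (103 vs 29 kJ/mol).
O > Sb: relative to Sb, both the across-period and down-group shifts push O's electron affinity up.
F > O: both are in period 2; the period trend gives F the larger value.
Cl > F: this pair runs against the simple trend — see the exception note.
Note the exception: Cl has a higher electron affinity than F, contrary to the simple trend — F's small 2p subshell makes the incoming electron feel strong e⁻–e⁻ repulsion, so Cl actually releases more energy on gaining an electron.
Tabulated electron affinity (kJ/mol): O 141, F 328, Cl 349, Ga 29, Sb 103.
So from lowest to highest: Ga < Sb < O < F < Cl.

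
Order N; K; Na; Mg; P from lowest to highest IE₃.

P < K < N < Na < Mg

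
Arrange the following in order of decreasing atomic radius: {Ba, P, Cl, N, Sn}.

Ba, Sn, P, Cl, N

N is in period 2, group 15; P is in period 3, group 15; Cl is in period 3, group 17; Sn is in period 5, group 14; Ba is in period 6, group 2.
Atomic radius shrinks across a period as nuclear charge pulls the same shell inward, and grows down a group as new shells are added.
These span different periods and groups, so the two trends combine.
Cl > N: the two effects oppose for this pair; the down-group effect wins (99 vs 71 pm).
P > Cl: P lies to the left of Cl in period 3, so the across-period effect alone puts P larger.
Sn > P: both effects reinforce here, so Sn is clearly the larger of the two.
Ba > Sn: both effects reinforce here, so Ba is clearly the larger of the two.
Approximate values (pm): N 71, P 111, Cl 99, Sn 140, Ba 196.
So from largest to smallest: Ba > Sn > P > Cl > N.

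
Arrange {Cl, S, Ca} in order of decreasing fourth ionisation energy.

IE_4 is the cost of taking one more electron from the +3 cation: Cl³⁺ still has 4 valence electrons; S³⁺ still has 3 valence electrons; Ca³⁺ is already 1 electron into the core.
Pulling an electron out of a noble-gas core costs far more than removing a remaining valence electron, so Ca sits at the high end of IE_4.
Valence configurations: Cl³⁺ [Ne]3s²3p², S³⁺ [Ne]3s²3p¹.
Tabulated IE_4 (kJ/mol): Cl 5159, S 4556, Ca 6491.
Overall IE_4 order: S < Cl < Ca.

Ca > Cl > S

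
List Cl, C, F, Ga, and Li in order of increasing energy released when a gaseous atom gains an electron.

Ga < Li < C < F < Cl

Li is in period 2, group 1; C is in period 2, group 14; F is in period 2, group 17; Cl is in period 3, group 17; Ga is in period 4, group 13.
Atoms with high Z_eff and room in the valence shell (especially the halogens) have the most exothermic electron affinities.
Here both period and group differ, so the two effects have to be weighed against each other.
Li > Ga: period and group pull opposite ways; the down-group shift dominates (60 vs 29 kJ/mol).
C > Li: both are in period 2; the period trend gives C the larger value.
F > C: F lies to the right of C in period 2, so the across-period effect alone puts F higher.
Cl > F: this pair runs against the simple trend — see the exception note.
Note the exception: Cl has a higher electron affinity than F, contrary to the simple trend — F's small 2p subshell makes the incoming electron feel strong e⁻–e⁻ repulsion, so Cl actually releases more energy on gaining an electron.
For reference (kJ/mol): Li 60, C 122, F 328, Cl 349, Ga 29.
So from lowest to highest: Ga < Li < C < F < Cl.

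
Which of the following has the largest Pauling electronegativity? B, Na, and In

B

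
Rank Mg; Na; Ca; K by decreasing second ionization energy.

Na > K > Mg > Ca

The second ionization energy removes an electron from the +1 ion. For each element: Mg⁺ still has 1 valence electron; Na⁺ is the bare [Ne] core; Ca⁺ still has 1 valence electron; K⁺ is the bare [Ar] core.
Core electrons are held far more tightly than valence electrons, so K and Na top the IE_2 order.
Valence configurations: Mg⁺ [Ne]3s¹, Ca⁺ [Ar]4s¹.
Tabulated IE_2 (kJ/mol): Mg 1451, Na 4562, Ca 1145, K 3052.
Hence IE_2: Ca < Mg < K < Na.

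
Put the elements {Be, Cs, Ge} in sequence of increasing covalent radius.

Across a period the added protons contract the valence shell; down a group each new principal shell makes the atom larger.
Neither a single period nor a single group — weigh both effects.
Ge > Be: period and group pull opposite ways; the down-group shift dominates (121 vs 102 pm).
Cs > Ge: relative to Ge, both the across-period and down-group shifts push Cs's atomic radius up.
Approximate values (pm): Be 102, Ge 121, Cs 232.
So from smallest to largest: Be < Ge < Cs.

Be < Ge < Cs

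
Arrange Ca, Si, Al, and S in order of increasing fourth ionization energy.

Si < S < Ca < Al

After 3 electrons have been removed, what remains? Ca³⁺ is already 1 electron into the core; Si³⁺ still has 1 valence electron; Al³⁺ is the bare [Ne] core; S³⁺ still has 3 valence electrons.
Breaking into a closed-shell core is much more expensive than removing a leftover valence electron — Ca and Al have the largest IE_4 here.
Valence configurations: Si³⁺ [Ne]3s¹, S³⁺ [Ne]3s²3p¹.
Tabulated IE_4 (kJ/mol): Ca 6491, Si 4356, Al 11577, S 4556.
Putting it together, IE_4: Si < S < Ca < Al.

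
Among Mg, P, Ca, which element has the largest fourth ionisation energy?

IE_4 is the cost of taking one more electron from the +3 cation: Mg³⁺ is already 1 electron into the core; P³⁺ still has 2 valence electrons; Ca³⁺ is already 1 electron into the core.
Pulling an electron out of a noble-gas core costs far more than removing a remaining valence electron, so Ca and Mg sit at the high end of IE_4.
Tabulated IE_4 (kJ/mol): Mg 10543, P 4964, Ca 6491.
Hence IE_4: P < Ca < Mg.

Mg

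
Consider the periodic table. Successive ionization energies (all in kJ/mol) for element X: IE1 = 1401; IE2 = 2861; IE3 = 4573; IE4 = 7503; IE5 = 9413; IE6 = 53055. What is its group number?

Group 15

Look for the largest jump between consecutive ionization energies: IE6/IE5 ≈ 5.6, far larger than any earlier ratio.
That jump marks the point where a core electron is being removed. So the atom has 5 valence electrons.
A main-group element with 5 valence electrons is in group 15.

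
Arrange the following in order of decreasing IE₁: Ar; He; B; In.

He is in period 1, group 18; B is in period 2, group 13; Ar is in period 3, group 18; In is in period 5, group 13.
IE₁ increases left→right with effective nuclear charge and decreases top→bottom as the valence shell moves farther out.
Here both period and group differ, so the two effects have to be weighed against each other.
B > In: they share group 13; the group trend gives B the larger value.
Ar > B: the two effects oppose for this pair; the across-period effect wins (1521 vs 801 kJ/mol).
He > Ar: He sits above Ar in group 18, so the down-group effect alone puts He higher.
Tabulated first ionization energy (kJ/mol): He 2372, B 801, Ar 1521, In 558.
So from highest to lowest: He > Ar > B > In.

He > Ar > B > In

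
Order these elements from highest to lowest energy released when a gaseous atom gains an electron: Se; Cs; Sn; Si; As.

Si is in period 3, group 14; As is in period 4, group 15; Se is in period 4, group 16; Sn is in period 5, group 14; Cs is in period 6, group 1.
Adding an electron releases more energy for atoms nearer the top right (short of the noble gases).
Here both period and group differ, so the two effects have to be weighed against each other.
As > Cs: relative to Cs, both the across-period and down-group shifts push As's electron affinity up.
Sn > As: this pair runs against the simple trend — see the exception note.
Si > Sn: Si sits above Sn in group 14, so the down-group effect alone puts Si higher.
Se > Si: period and group pull opposite ways; the across-period shift dominates (195 vs 134 kJ/mol).
Note the exception: Sn has a higher electron affinity than As, contrary to the simple trend — adding an electron to As's half-filled np³ subshell costs electron-pairing energy.
Approximate values (kJ/mol): Si 134, As 78, Se 195, Sn 107, Cs 46.
So from highest to lowest: Se > Si > Sn > As > Cs.

Se > Si > Sn > As > Cs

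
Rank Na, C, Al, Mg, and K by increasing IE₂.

Consider each +1 ion: Na⁺ is the bare [Ne] core; C⁺ still has 3 valence electrons; Al⁺ still has 2 valence electrons; Mg⁺ still has 1 valence electron; K⁺ is the bare [Ar] core.
Breaking into a closed-shell core is much more expensive than removing a leftover valence electron — K and Na have the largest IE_2 here.
Valence configurations: C⁺ [He]2s²2p¹, Al⁺ [Ne]3s², Mg⁺ [Ne]3s¹.
Tabulated IE_2 (kJ/mol): Na 4562, C 2353, Al 1817, Mg 1451, K 3052.
Putting it together, IE_2: Mg < Al < C < K < Na.

Mg, Al, C, K, Na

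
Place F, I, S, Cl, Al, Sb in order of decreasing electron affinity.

Cl, F, I, S, Sb, Al

F is in period 2, group 17; Al is in period 3, group 13; S is in period 3, group 16; Cl is in period 3, group 17; Sb is in period 5, group 15; I is in period 5, group 17.
Atoms with high Z_eff and room in the valence shell (especially the halogens) have the most exothermic electron affinities.
Neither a single period nor a single group — weigh both effects.
Sb > Al: the two effects oppose for this pair; the across-period effect wins (103 vs 42 kJ/mol).
S > Sb: relative to Sb, both the across-period and down-group shifts push S's electron affinity up.
I > S: the two effects oppose for this pair; the across-period effect wins (295 vs 200 kJ/mol).
F > I: F sits above I in group 17, so the down-group effect alone puts F higher.
Cl > F: this pair runs against the simple trend — see the exception note.
Note the exception: Cl has a higher electron affinity than F, contrary to the simple trend — F's small 2p subshell makes the incoming electron feel strong e⁻–e⁻ repulsion, so Cl actually releases more energy on gaining an electron.
Approximate values (kJ/mol): F 328, Al 42, S 200, Cl 349, Sb 103, I 295.
So from highest to lowest: Cl > F > I > S > Sb > Al.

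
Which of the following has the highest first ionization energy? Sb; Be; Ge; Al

Be

Be is in period 2, group 2; Al is in period 3, group 13; Ge is in period 4, group 14; Sb is in period 5, group 15.
IE₁ increases left→right with effective nuclear charge and decreases top→bottom as the valence shell moves farther out.
A diagonal step moves right (one effect) and down (the opposite effect) at once.
Ge > Al: the two effects oppose for this pair; the across-period effect wins (762 vs 578 kJ/mol).
Sb > Ge: the two effects oppose for this pair; the across-period effect wins (831 vs 762 kJ/mol).
Be > Sb: the two effects oppose for this pair; the down-group effect wins (900 vs 831 kJ/mol).
Approximate values (kJ/mol): Be 900, Al 578, Ge 762, Sb 831.
The highest first ionization energy among these belongs to Be.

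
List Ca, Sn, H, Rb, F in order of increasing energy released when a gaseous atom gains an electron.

Ca < Rb < H < Sn < F

H is in period 1, group 1; F is in period 2, group 17; Ca is in period 4, group 2; Rb is in period 5, group 1; Sn is in period 5, group 14.
Electron affinity generally becomes more exothermic across a period toward the halogens and less exothermic down a group.
These span different periods and groups, so the two trends combine.
Rb > Ca: this pair runs against the simple trend — see the exception note.
H > Rb: H sits above Rb in group 1, so the down-group effect alone puts H higher.
Sn > H: the two effects oppose for this pair; the across-period effect wins (107 vs 73 kJ/mol).
F > Sn: relative to Sn, both the across-period and down-group shifts push F's electron affinity up.
Note the exception: Rb has a higher electron affinity than Ca, contrary to the simple trend — adding an electron to Ca (ns²) has to open a new, higher-energy np subshell, which is unfavourable.
Approximate values (kJ/mol): H 73, F 328, Ca 2, Rb 47, Sn 107.
So from lowest to highest: Ca < Rb < H < Sn < F.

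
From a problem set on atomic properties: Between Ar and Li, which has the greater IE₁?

Ar

IE₁ increases left→right with effective nuclear charge and decreases top→bottom as the valence shell moves farther out.
Neither a single period nor a single group — weigh both effects.
Ar > Li: period and group pull opposite ways; the across-period shift dominates (1521 vs 520 kJ/mol).
Tabulated first ionization energy (kJ/mol): Li 520, Ar 1521.
So Ar has the greater IE₁ (Ar > Li).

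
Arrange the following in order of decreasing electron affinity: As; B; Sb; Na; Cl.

Cl, Sb, As, Na, B

B is in period 2, group 13; Na is in period 3, group 1; Cl is in period 3, group 17; As is in period 4, group 15; Sb is in period 5, group 15.
EA tends to increase across a period and decrease down a group, though the pattern is less regular than for IE or radius.
These span different periods and groups, so the two trends combine.
Na > B: this pair runs against the simple trend — see the exception note.
As > Na: period and group pull opposite ways; the across-period shift dominates (78 vs 53 kJ/mol).
Sb > As: this pair runs against the simple trend — see the exception note.
Cl > Sb: relative to Sb, both the across-period and down-group shifts push Cl's electron affinity up.
Note the exception: Na has a higher electron affinity than B, contrary to the simple trend — B's ns²np¹ configuration gives only a small electron affinity — the sparsely filled np subshell binds an added electron weakly.
Note the exception: Sb has a higher electron affinity than As, contrary to the simple trend — both are half-filled np³, but the pairing/repulsion penalty for the added electron shrinks as the p orbitals become larger and more diffuse down the group, and for Sb that outweighs the weaker nuclear attraction.
Approximate values (kJ/mol): B 27, Na 53, Cl 349, As 78, Sb 103.
So from highest to lowest: Cl > Sb > As > Na > B.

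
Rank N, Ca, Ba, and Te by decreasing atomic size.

N is in period 2, group 15; Ca is in period 4, group 2; Te is in period 5, group 16; Ba is in period 6, group 2.
Moving right in a period, electrons are added to the same shell under a stronger nuclear pull, so atoms get smaller; moving down, a new shell is opened and atoms get larger.
These span different periods and groups, so the two trends combine.
Te > N: the two effects oppose for this pair; the down-group effect wins (136 vs 71 pm).
Ca > Te: the two effects oppose for this pair; the across-period effect wins (171 vs 136 pm).
Ba > Ca: Ba sits below Ca in group 2, so the down-group effect alone puts Ba larger.
Tabulated atomic radius (pm): N 71, Ca 171, Te 136, Ba 196.
So from largest to smallest: Ba > Ca > Te > N.

Ba > Ca > Te > N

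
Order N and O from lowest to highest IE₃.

IE_3 is the cost of taking one more electron from the +2 cation: N²⁺ still has 3 valence electrons; O²⁺ still has 4 valence electrons.
All are still removing valence electrons, so compare the +2 ions as you would atoms: IE_3 generally rises across a period (higher Z_eff) and falls down a group (larger shell), subject to the usual subshell exceptions.
Valence configurations: N²⁺ [He]2s²2p¹, O²⁺ [He]2s²2p².
Approximate IE_3 values (kJ/mol): N 4578, O 5300.
Overall IE_3 order: N < O.

N < O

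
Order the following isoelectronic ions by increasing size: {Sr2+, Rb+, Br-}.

Sr2+, Rb+, Br-

All of these have 36 electrons, so size is governed by nuclear charge alone: the more protons, the stronger the pull on the same electron cloud, and the smaller the ion.
Nuclear charges: Sr2+ (Z=38), Rb+ (Z=37), Br- (Z=35).
Smallest to largest: Sr2+ < Rb+ < Br-.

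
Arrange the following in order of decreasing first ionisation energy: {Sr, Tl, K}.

Across a period the outer electron is held more tightly (higher IE₁); down a group it sits in a higher shell, more shielded, and comes off more easily.
These sit on a diagonal, where the across-period and down-group effects partly cancel.
Sr > K: the two effects oppose for this pair; the across-period effect wins (550 vs 419 kJ/mol).
Tl > Sr: the two effects oppose for this pair; the across-period effect wins (589 vs 550 kJ/mol).
For reference (kJ/mol): K 419, Sr 550, Tl 589.
So from highest to lowest: Tl > Sr > K.

Tl > Sr > K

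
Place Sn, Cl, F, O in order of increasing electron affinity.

Electron affinity generally becomes more exothermic across a period toward the halogens and less exothermic down a group.
Here both period and group differ, so the two effects have to be weighed against each other.
O > Sn: both effects reinforce here, so O is clearly the higher of the two.
F > O: F lies to the right of O in period 2, so the across-period effect alone puts F higher.
Cl > F: this pair runs against the simple trend — see the exception note.
Note the exception: Cl has a higher electron affinity than F, contrary to the simple trend — F's small 2p subshell makes the incoming electron feel strong e⁻–e⁻ repulsion, so Cl actually releases more energy on gaining an electron.
Approximate values (kJ/mol): O 141, F 328, Cl 349, Sn 107.
So from lowest to highest: Sn < O < F < Cl.

Sn < O < F < Cl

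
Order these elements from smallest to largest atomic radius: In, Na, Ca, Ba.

In < Na < Ca < Ba

Na is in period 3, group 1; Ca is in period 4, group 2; In is in period 5, group 13; Ba is in period 6, group 2.
Moving right in a period, electrons are added to the same shell under a stronger nuclear pull, so atoms get smaller; moving down, a new shell is opened and atoms get larger.
These span different periods and groups, so the two trends combine.
Na > In: period and group pull opposite ways; the across-period shift dominates (155 vs 142 pm).
Ca > Na: the two effects oppose for this pair; the down-group effect wins (171 vs 155 pm).
Ba > Ca: they share group 2; the group trend gives Ba the larger value.
Tabulated atomic radius (pm): Na 155, Ca 171, In 142, Ba 196.
So from smallest to largest: In < Na < Ca < Ba.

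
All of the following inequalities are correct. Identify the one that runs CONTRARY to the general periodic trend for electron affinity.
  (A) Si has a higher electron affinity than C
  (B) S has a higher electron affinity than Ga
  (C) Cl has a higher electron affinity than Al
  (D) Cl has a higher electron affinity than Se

The general trend: electron affinity increases across a period and decreases down a group.
(A) Si (period 3, group 14) vs C (period 2, group 14): the stated order contradicts the simple trend.
(B) S (period 3, group 16) vs Ga (period 4, group 13): the stated order agrees with the simple trend.
(C) Cl (period 3, group 17) vs Al (period 3, group 13): the stated order agrees with the simple trend.
(D) Cl (period 3, group 17) vs Se (period 4, group 16): the stated order agrees with the simple trend.
The exception is (A): Si's larger, more diffuse 3p orbitals accept an added electron slightly more readily than C's compact 2p.

(A)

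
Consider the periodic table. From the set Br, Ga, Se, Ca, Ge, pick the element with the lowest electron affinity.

Ca

Ca is in period 4, group 2; Ga is in period 4, group 13; Ge is in period 4, group 14; Se is in period 4, group 16; Br is in period 4, group 17.
EA tends to increase across a period and decrease down a group, though the pattern is less regular than for IE or radius.
All lie in period 4, so electron affinity increases left to right.
The lowest electron affinity among these belongs to Ca.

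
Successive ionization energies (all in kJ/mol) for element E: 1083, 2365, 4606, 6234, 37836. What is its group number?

Look for the largest jump between consecutive ionization energies: IE5/IE4 ≈ 6.1, far larger than any earlier ratio.
That jump marks the point where a core electron is being removed. So the atom has 4 valence electrons.
A main-group element with 4 valence electrons is in group 14.

Group 14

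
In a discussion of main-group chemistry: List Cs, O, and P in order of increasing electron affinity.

O is in period 2, group 16; P is in period 3, group 15; Cs is in period 6, group 1.
Electron affinity generally becomes more exothermic across a period toward the halogens and less exothermic down a group.
These span different periods and groups, so the two trends combine.
P > Cs: both effects reinforce here, so P is clearly the higher of the two.
O > P: both effects reinforce here, so O is clearly the higher of the two.
Approximate values (kJ/mol): O 141, P 72, Cs 46.
So from lowest to highest: Cs < P < O.

Cs < P < O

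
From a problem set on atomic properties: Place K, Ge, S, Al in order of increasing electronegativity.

K, Al, Ge, S

Al is in period 3, group 13; S is in period 3, group 16; K is in period 4, group 1; Ge is in period 4, group 14.
EN rises left→right (higher Z_eff, smaller atoms) and falls top→bottom (larger, more shielded atoms).
Neither a single period nor a single group — weigh both effects.
Al > K: relative to K, both the across-period and down-group shifts push Al's electronegativity up.
Ge > Al: period and group pull opposite ways; the across-period shift dominates (2.01 vs 1.61).
S > Ge: both effects reinforce here, so S is clearly the higher of the two.
Approximate values (Pauling): Al 1.61, S 2.58, K 0.82, Ge 2.01.
So from lowest to highest: K < Al < Ge < S.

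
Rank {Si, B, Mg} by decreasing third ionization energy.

Consider each +2 ion: Si²⁺ still has 2 valence electrons; B²⁺ still has 1 valence electron; Mg²⁺ is the bare [Ne] core.
Pulling an electron out of a noble-gas core costs far more than removing a remaining valence electron, so Mg sits at the high end of IE_3.
Valence configurations: Si²⁺ [Ne]3s², B²⁺ [He]2s¹.
The numbers (kJ/mol): Si 3232, B 3660, Mg 7733.
Hence IE_3: Si < B < Mg.

Mg, B, Si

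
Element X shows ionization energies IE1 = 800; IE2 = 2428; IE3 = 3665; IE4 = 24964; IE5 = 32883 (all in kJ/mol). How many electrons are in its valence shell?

3

Look for the largest jump between consecutive ionization energies: IE4/IE3 ≈ 6.8, far larger than any earlier ratio.
That jump marks the point where a core electron is being removed. So the atom has 3 valence electrons.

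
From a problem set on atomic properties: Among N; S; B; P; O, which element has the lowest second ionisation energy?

P

Consider each +1 ion: N⁺ still has 4 valence electrons; S⁺ still has 5 valence electrons; B⁺ still has 2 valence electrons; P⁺ still has 4 valence electrons; O⁺ still has 5 valence electrons.
All are still removing valence electrons, so compare the +1 ions as you would atoms: IE_2 generally rises across a period (higher Z_eff) and falls down a group (larger shell), subject to the usual subshell exceptions.
Valence configurations: N⁺ [He]2s²2p², S⁺ [Ne]3s²3p³, B⁺ [He]2s², P⁺ [Ne]3s²3p², O⁺ [He]2s²2p³.
Approximate IE_2 values (kJ/mol): N 2856, S 2252, B 2427, P 1907, O 3388.
Hence IE_2: P < S < B < N < O.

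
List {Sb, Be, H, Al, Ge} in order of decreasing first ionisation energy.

IE₁ increases left→right with effective nuclear charge and decreases top→bottom as the valence shell moves farther out.
These sit on a diagonal, where the across-period and down-group effects partly cancel.
Ge > Al: period and group pull opposite ways; the across-period shift dominates (762 vs 578 kJ/mol).
Sb > Ge: the two effects oppose for this pair; the across-period effect wins (831 vs 762 kJ/mol).
Be > Sb: period and group pull opposite ways; the down-group shift dominates (900 vs 831 kJ/mol).
H > Be: the two effects oppose for this pair; the down-group effect wins (1312 vs 900 kJ/mol).
Approximate values (kJ/mol): H 1312, Be 900, Al 578, Ge 762, Sb 831.
So from highest to lowest: H > Be > Sb > Ge > Al.

H > Be > Sb > Ge > Al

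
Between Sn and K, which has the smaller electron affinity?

K

K is in period 4, group 1; Sn is in period 5, group 14.
Atoms with high Z_eff and room in the valence shell (especially the halogens) have the most exothermic electron affinities.
Neither a single period nor a single group — weigh both effects.
Sn > K: the two effects oppose for this pair; the across-period effect wins (107 vs 48 kJ/mol).
For reference (kJ/mol): K 48, Sn 107.
So K has the smaller electron affinity (K < Sn).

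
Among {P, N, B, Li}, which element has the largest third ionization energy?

After 2 electrons have been removed, what remains? P²⁺ still has 3 valence electrons; N²⁺ still has 3 valence electrons; B²⁺ still has 1 valence electron; Li²⁺ is already 1 electron into the core.
Pulling an electron out of a noble-gas core costs far more than removing a remaining valence electron, so Li sits at the high end of IE_3.
Valence configurations: P²⁺ [Ne]3s²3p¹, N²⁺ [He]2s²2p¹, B²⁺ [He]2s¹.
Tabulated IE_3 (kJ/mol): P 2914, N 4578, B 3660, Li 11815.
Overall IE_3 order: P < B < N < Li.

Li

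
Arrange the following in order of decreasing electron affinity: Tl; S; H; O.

S > O > H > Tl

H is in period 1, group 1; O is in period 2, group 16; S is in period 3, group 16; Tl is in period 6, group 13.
Atoms with high Z_eff and room in the valence shell (especially the halogens) have the most exothermic electron affinities.
Neither a single period nor a single group — weigh both effects.
H > Tl: period and group pull opposite ways; the down-group shift dominates (73 vs 19 kJ/mol).
O > H: period and group pull opposite ways; the across-period shift dominates (141 vs 73 kJ/mol).
S > O: this pair runs against the simple trend — see the exception note.
Note the exception: S has a higher electron affinity than O, contrary to the simple trend — the compact 2p subshell of O repels the added electron more than S's larger 3p does.
Tabulated electron affinity (kJ/mol): H 73, O 141, S 200, Tl 19.
So from highest to lowest: S > O > H > Tl.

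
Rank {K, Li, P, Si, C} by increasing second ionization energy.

Si, P, C, K, Li

IE_2 is the cost of taking one more electron from the +1 cation: K⁺ is the bare [Ar] core; Li⁺ is the bare [He] core; P⁺ still has 4 valence electrons; Si⁺ still has 3 valence electrons; C⁺ still has 3 valence electrons.
Breaking into a closed-shell core is much more expensive than removing a leftover valence electron — K and Li have the largest IE_2 here.
Valence configurations: P⁺ [Ne]3s²3p², Si⁺ [Ne]3s²3p¹, C⁺ [He]2s²2p¹.
Approximate IE_2 values (kJ/mol): K 3052, Li 7298, P 1907, Si 1577, C 2353.
So the second ionization energies run Si < P < C < K < Li.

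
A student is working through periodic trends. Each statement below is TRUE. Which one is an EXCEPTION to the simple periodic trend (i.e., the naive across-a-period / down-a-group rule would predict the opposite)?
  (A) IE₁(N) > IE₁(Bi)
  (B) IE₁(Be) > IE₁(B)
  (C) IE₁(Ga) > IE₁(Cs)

The general trend: first ionisation energy increases across a period and decreases down a group.
(A) N (period 2, group 15) vs Bi (period 6, group 15): the stated order agrees with the simple trend.
(B) Be (period 2, group 2) vs B (period 2, group 13): the stated order contradicts the simple trend.
(C) Ga (period 4, group 13) vs Cs (period 6, group 1): the stated order agrees with the simple trend.
The exception is (B): removing B's lone 2p electron is easier than breaking Be's filled 2s².

(B)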